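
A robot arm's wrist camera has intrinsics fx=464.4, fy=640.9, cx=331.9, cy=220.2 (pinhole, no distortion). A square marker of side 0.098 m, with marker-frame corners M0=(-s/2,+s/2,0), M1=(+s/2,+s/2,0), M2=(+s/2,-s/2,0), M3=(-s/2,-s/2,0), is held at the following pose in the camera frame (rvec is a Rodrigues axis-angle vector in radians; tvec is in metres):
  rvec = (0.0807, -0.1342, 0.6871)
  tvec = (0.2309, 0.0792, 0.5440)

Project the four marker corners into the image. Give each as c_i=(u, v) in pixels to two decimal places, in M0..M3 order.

c0=(471.89, 322.93) c1=(531.14, 391.37) c2=(584.91, 304.29) c3=(526.81, 233.08)

Intrinsics K: fx=464.4, fy=640.9, cx=331.9, cy=220.2
Marker side s = 0.098 m; corners in marker frame (Z=0):
  M0 = (-0.0490, +0.0490, 0)
  M1 = (+0.0490, +0.0490, 0)
  M2 = (+0.0490, -0.0490, 0)
  M3 = (-0.0490, -0.0490, 0)
rvec = (0.0807, -0.1342, 0.6871), |rvec| = θ = 0.70472 rad = 40.377°
Rodrigues: sinθ=0.64782, 1−cosθ=0.23821; R = I + sinθ·[k]× + (1−cosθ)·[k]×²:
    [+0.76492 -0.63682 -0.09677]
    [+0.62643 +0.77043 -0.11841]
    [+0.14996 +0.02996 +0.98824]
t = (0.2309, 0.0792, 0.5440) m
M0: Pc = R·M0+t = (+0.16221, +0.08626, +0.53812); u = 464.4·(+0.16221)/0.53812 + 331.9 = 471.8923, v = 640.9·(+0.08626)/0.53812 + 220.2 = 322.9310
M1: Pc = R·M1+t = (+0.23718, +0.14765, +0.55282); u = 464.4·(+0.23718)/0.55282 + 331.9 = 531.1434, v = 640.9·(+0.14765)/0.55282 + 220.2 = 391.3717
M2: Pc = R·M2+t = (+0.29959, +0.07214, +0.54988); u = 464.4·(+0.29959)/0.54988 + 331.9 = 584.9138, v = 640.9·(+0.07214)/0.54988 + 220.2 = 304.2856
M3: Pc = R·M3+t = (+0.22462, +0.01075, +0.53518); u = 464.4·(+0.22462)/0.53518 + 331.9 = 526.8142, v = 640.9·(+0.01075)/0.53518 + 220.2 = 233.0780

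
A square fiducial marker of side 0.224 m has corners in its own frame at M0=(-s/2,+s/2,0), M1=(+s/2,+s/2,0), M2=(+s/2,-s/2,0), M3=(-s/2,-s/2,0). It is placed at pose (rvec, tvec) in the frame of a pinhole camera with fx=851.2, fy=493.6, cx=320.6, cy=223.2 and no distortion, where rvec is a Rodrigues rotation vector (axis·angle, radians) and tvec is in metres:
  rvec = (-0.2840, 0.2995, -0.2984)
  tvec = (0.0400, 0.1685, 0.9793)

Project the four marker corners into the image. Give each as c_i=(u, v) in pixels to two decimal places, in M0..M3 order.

c0=(290.04, 379.63) c1=(478.06, 349.52) c2=(419.65, 237.77) c3=(247.47, 271.73)

Intrinsics K: fx=851.2, fy=493.6, cx=320.6, cy=223.2
Marker side s = 0.224 m; corners in marker frame (Z=0):
  M0 = (-0.1120, +0.1120, 0)
  M1 = (+0.1120, +0.1120, 0)
  M2 = (+0.1120, -0.1120, 0)
  M3 = (-0.1120, -0.1120, 0)
rvec = (-0.2840, 0.2995, -0.2984), |rvec| = θ = 0.50931 rad = 29.181°
Rodrigues: sinθ=0.48758, 1−cosθ=0.12692; R = I + sinθ·[k]× + (1−cosθ)·[k]×²:
    [+0.91254 +0.24405 +0.32818]
    [-0.32728 +0.91697 +0.22815]
    [-0.24525 -0.31561 +0.91665]
t = (0.0400, 0.1685, 0.9793) m
M0: Pc = R·M0+t = (-0.03487, +0.30786, +0.97142); u = 851.2·(-0.03487)/0.97142 + 320.6 = 290.0441, v = 493.6·(+0.30786)/0.97142 + 223.2 = 379.6285
M1: Pc = R·M1+t = (+0.16954, +0.23454, +0.91648); u = 851.2·(+0.16954)/0.91648 + 320.6 = 478.0616, v = 493.6·(+0.23454)/0.91648 + 223.2 = 349.5212
M2: Pc = R·M2+t = (+0.11487, +0.02914, +0.98718); u = 851.2·(+0.11487)/0.98718 + 320.6 = 419.6485, v = 493.6·(+0.02914)/0.98718 + 223.2 = 237.7722
M3: Pc = R·M3+t = (-0.08954, +0.10246, +1.04212); u = 851.2·(-0.08954)/1.04212 + 320.6 = 247.4652, v = 493.6·(+0.10246)/1.04212 + 223.2 = 271.7280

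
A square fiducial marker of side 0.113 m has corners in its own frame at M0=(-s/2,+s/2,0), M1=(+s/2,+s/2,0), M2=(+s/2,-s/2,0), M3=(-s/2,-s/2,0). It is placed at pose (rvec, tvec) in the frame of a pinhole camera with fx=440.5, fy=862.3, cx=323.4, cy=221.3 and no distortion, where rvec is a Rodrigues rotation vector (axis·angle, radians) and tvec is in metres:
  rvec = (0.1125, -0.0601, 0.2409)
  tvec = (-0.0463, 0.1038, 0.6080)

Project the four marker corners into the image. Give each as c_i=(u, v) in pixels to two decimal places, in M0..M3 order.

Intrinsics K: fx=440.5, fy=862.3, cx=323.4, cy=221.3
Marker side s = 0.113 m; corners in marker frame (Z=0):
  M0 = (-0.0565, +0.0565, 0)
  M1 = (+0.0565, +0.0565, 0)
  M2 = (+0.0565, -0.0565, 0)
  M3 = (-0.0565, -0.0565, 0)
rvec = (0.1125, -0.0601, 0.2409), |rvec| = θ = 0.27258 rad = 15.618°
Rodrigues: sinθ=0.26922, 1−cosθ=0.03692; R = I + sinθ·[k]× + (1−cosθ)·[k]×²:
    [+0.96937 -0.24129 -0.04589]
    [+0.23457 +0.96487 -0.11831]
    [+0.07283 +0.10392 +0.99192]
t = (-0.0463, 0.1038, 0.6080) m
M0: Pc = R·M0+t = (-0.11470, +0.14506, +0.60976); u = 440.5·(-0.11470)/0.60976 + 323.4 = 240.5370, v = 862.3·(+0.14506)/0.60976 + 221.3 = 426.4428
M1: Pc = R·M1+t = (-0.00516, +0.17157, +0.61799); u = 440.5·(-0.00516)/0.61799 + 323.4 = 319.7195, v = 862.3·(+0.17157)/0.61799 + 221.3 = 460.6962
M2: Pc = R·M2+t = (+0.02210, +0.06254, +0.60624); u = 440.5·(+0.02210)/0.60624 + 323.4 = 339.4595, v = 862.3·(+0.06254)/0.60624 + 221.3 = 310.2516
M3: Pc = R·M3+t = (-0.08744, +0.03603, +0.59801); u = 440.5·(-0.08744)/0.59801 + 323.4 = 258.9938, v = 862.3·(+0.03603)/0.59801 + 221.3 = 273.2553

c0=(240.54, 426.44) c1=(319.72, 460.70) c2=(339.46, 310.25) c3=(258.99, 273.26)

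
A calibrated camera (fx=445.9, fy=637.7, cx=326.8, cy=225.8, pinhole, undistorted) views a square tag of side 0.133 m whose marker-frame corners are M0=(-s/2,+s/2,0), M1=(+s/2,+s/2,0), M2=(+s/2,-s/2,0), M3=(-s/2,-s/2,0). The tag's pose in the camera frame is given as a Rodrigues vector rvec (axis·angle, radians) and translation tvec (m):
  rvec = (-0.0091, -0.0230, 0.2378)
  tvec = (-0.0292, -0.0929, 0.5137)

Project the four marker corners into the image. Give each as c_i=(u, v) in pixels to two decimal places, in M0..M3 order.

c0=(231.37, 171.01) c1=(343.93, 210.17) c2=(370.94, 50.46) c3=(258.87, 10.52)

Intrinsics K: fx=445.9, fy=637.7, cx=326.8, cy=225.8
Marker side s = 0.133 m; corners in marker frame (Z=0):
  M0 = (-0.0665, +0.0665, 0)
  M1 = (+0.0665, +0.0665, 0)
  M2 = (+0.0665, -0.0665, 0)
  M3 = (-0.0665, -0.0665, 0)
rvec = (-0.0091, -0.0230, 0.2378), |rvec| = θ = 0.23908 rad = 13.698°
Rodrigues: sinθ=0.23681, 1−cosθ=0.02844; R = I + sinθ·[k]× + (1−cosθ)·[k]×²:
    [+0.97160 -0.23544 -0.02386]
    [+0.23565 +0.97182 +0.00629]
    [+0.02170 -0.01174 +0.99970]
t = (-0.0292, -0.0929, 0.5137) m
M0: Pc = R·M0+t = (-0.10947, -0.04394, +0.51148); u = 445.9·(-0.10947)/0.51148 + 326.8 = 231.3671, v = 637.7·(-0.04394)/0.51148 + 225.8 = 171.0108
M1: Pc = R·M1+t = (+0.01975, -0.01260, +0.51436); u = 445.9·(+0.01975)/0.51436 + 326.8 = 343.9252, v = 637.7·(-0.01260)/0.51436 + 225.8 = 210.1742
M2: Pc = R·M2+t = (+0.05107, -0.14186, +0.51592); u = 445.9·(+0.05107)/0.51592 + 326.8 = 370.9366, v = 637.7·(-0.14186)/0.51592 + 225.8 = 50.4615
M3: Pc = R·M3+t = (-0.07815, -0.17320, +0.51304); u = 445.9·(-0.07815)/0.51304 + 326.8 = 258.8728, v = 637.7·(-0.17320)/0.51304 + 225.8 = 10.5186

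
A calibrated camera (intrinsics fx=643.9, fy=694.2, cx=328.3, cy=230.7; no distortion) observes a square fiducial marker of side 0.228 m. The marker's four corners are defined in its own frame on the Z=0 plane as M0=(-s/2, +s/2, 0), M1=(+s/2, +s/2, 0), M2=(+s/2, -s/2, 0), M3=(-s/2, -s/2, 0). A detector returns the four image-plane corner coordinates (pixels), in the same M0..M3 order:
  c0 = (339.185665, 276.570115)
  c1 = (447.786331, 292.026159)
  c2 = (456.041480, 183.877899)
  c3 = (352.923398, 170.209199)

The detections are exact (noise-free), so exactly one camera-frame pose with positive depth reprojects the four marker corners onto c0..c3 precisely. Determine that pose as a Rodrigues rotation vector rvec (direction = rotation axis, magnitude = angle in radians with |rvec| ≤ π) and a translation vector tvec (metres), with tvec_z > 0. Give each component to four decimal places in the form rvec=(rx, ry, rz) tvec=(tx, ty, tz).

rvec=(-0.3296, 0.0362, 0.1358) tvec=(0.1516, -0.0029, 1.3830)

Intrinsics K: fx=643.9, fy=694.2, cx=328.3, cy=230.7
Marker side s = 0.228 m; corners in marker frame (Z=0):
  M0 = (-0.1140, +0.1140, 0)
  M1 = (+0.1140, +0.1140, 0)
  M2 = (+0.1140, -0.1140, 0)
  M3 = (-0.1140, -0.1140, 0)
Detected image corners:
  c0 = (339.185665, 276.570115) px
  c1 = (447.786331, 292.026159) px
  c2 = (456.041480, 183.877899) px
  c3 = (352.923398, 170.209199) px
Planar DLT: solve 8×8 A·h = b for H (H[2,2]=1):
  H  [+447.35626 -140.64477 +398.87793]
  H  [+54.15671 +417.00009 +229.22109]
  H  [-0.04166 -0.23148 +1.00000]
B = K⁻¹H; ‖b₁‖=0.723071, ‖b₂‖=0.723071; λ = 2/(‖b₁‖+‖b₂‖) = 1.382990, sign → tz>0 ⇒ λ=+1.382990
r₁ = λ·B[:,0] = (+0.99022,+0.12704,-0.05762); r₂ = λ·B[:,1] = (-0.13886,+0.93714,-0.32014)
r₃ = r₁×r₂ = (+0.01332,+0.32501,+0.94562); SVD([r₁ r₂ r₃]) → R = UVᵀ:
  R  [+0.99022 -0.13886 +0.01332]
  R  [+0.12704 +0.93714 +0.32501]
  R  [-0.05762 -0.32014 +0.94562]
t = (+0.15159, -0.00295, +1.38299) m
tr R = 2.872980; θ = arccos((tr R − 1)/2) = 0.358312 rad = 20.530°
axis k = ((R−Rᵀ)₃₂, (R−Rᵀ)₁₃, (R−Rᵀ)₂₁) / (2 sinθ) = (-0.919812, +0.101144, +0.379098)
rvec = θ·k = (-0.329580, +0.036241, +0.135835)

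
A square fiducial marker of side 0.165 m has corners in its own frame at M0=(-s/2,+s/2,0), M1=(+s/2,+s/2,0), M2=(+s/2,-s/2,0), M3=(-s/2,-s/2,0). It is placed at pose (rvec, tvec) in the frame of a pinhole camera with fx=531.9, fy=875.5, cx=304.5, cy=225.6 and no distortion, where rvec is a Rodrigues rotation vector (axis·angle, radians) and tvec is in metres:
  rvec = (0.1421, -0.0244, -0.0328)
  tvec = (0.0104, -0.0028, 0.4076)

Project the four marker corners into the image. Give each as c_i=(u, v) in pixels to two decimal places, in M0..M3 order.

c0=(215.98, 396.85) c1=(424.97, 383.57) c2=(425.24, 33.50) c3=(203.83, 44.34)

Intrinsics K: fx=531.9, fy=875.5, cx=304.5, cy=225.6
Marker side s = 0.165 m; corners in marker frame (Z=0):
  M0 = (-0.0825, +0.0825, 0)
  M1 = (+0.0825, +0.0825, 0)
  M2 = (+0.0825, -0.0825, 0)
  M3 = (-0.0825, -0.0825, 0)
rvec = (0.1421, -0.0244, -0.0328), |rvec| = θ = 0.14786 rad = 8.472°
Rodrigues: sinθ=0.14733, 1−cosθ=0.01091; R = I + sinθ·[k]× + (1−cosθ)·[k]×²:
    [+0.99917 +0.03095 -0.02664]
    [-0.03441 +0.98939 -0.14118]
    [+0.02198 +0.14198 +0.98963]
t = (0.0104, -0.0028, 0.4076) m
M0: Pc = R·M0+t = (-0.06948, +0.08166, +0.41750); u = 531.9·(-0.06948)/0.41750 + 304.5 = 215.9844, v = 875.5·(+0.08166)/0.41750 + 225.6 = 396.8483
M1: Pc = R·M1+t = (+0.09538, +0.07599, +0.42113); u = 531.9·(+0.09538)/0.42113 + 304.5 = 424.9744, v = 875.5·(+0.07599)/0.42113 + 225.6 = 383.5693
M2: Pc = R·M2+t = (+0.09028, -0.08726, +0.39770); u = 531.9·(+0.09028)/0.39770 + 304.5 = 425.2411, v = 875.5·(-0.08726)/0.39770 + 225.6 = 33.4982
M3: Pc = R·M3+t = (-0.07458, -0.08159, +0.39407); u = 531.9·(-0.07458)/0.39407 + 304.5 = 203.8294, v = 875.5·(-0.08159)/0.39407 + 225.6 = 44.3441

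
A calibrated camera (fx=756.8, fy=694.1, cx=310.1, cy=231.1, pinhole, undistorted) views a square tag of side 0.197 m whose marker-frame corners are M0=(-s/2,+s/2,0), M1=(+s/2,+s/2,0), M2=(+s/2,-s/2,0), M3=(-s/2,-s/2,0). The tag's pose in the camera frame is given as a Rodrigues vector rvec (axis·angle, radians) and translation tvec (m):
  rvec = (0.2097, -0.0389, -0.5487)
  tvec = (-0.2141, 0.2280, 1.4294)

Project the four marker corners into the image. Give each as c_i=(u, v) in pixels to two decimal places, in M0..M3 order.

c0=(181.06, 403.87) c1=(268.56, 355.07) c2=(212.92, 277.79) c3=(123.04, 328.21)

Intrinsics K: fx=756.8, fy=694.1, cx=310.1, cy=231.1
Marker side s = 0.197 m; corners in marker frame (Z=0):
  M0 = (-0.0985, +0.0985, 0)
  M1 = (+0.0985, +0.0985, 0)
  M2 = (+0.0985, -0.0985, 0)
  M3 = (-0.0985, -0.0985, 0)
rvec = (0.2097, -0.0389, -0.5487), |rvec| = θ = 0.58869 rad = 33.730°
Rodrigues: sinθ=0.55527, 1−cosθ=0.16833; R = I + sinθ·[k]× + (1−cosθ)·[k]×²:
    [+0.85303 +0.51359 -0.09258]
    [-0.52151 +0.83240 -0.18743]
    [-0.01920 +0.20816 +0.97791]
t = (-0.2141, 0.2280, 1.4294) m
M0: Pc = R·M0+t = (-0.24753, +0.36136, +1.45180); u = 756.8·(-0.24753)/1.45180 + 310.1 = 181.0638, v = 694.1·(+0.36136)/1.45180 + 231.1 = 403.8658
M1: Pc = R·M1+t = (-0.07949, +0.25862, +1.44801); u = 756.8·(-0.07949)/1.44801 + 310.1 = 268.5557, v = 694.1·(+0.25862)/1.44801 + 231.1 = 355.0698
M2: Pc = R·M2+t = (-0.18067, +0.09464, +1.40700); u = 756.8·(-0.18067)/1.40700 + 310.1 = 212.9236, v = 694.1·(+0.09464)/1.40700 + 231.1 = 277.7872
M3: Pc = R·M3+t = (-0.34871, +0.19738, +1.41079); u = 756.8·(-0.34871)/1.41079 + 310.1 = 123.0377, v = 694.1·(+0.19738)/1.41079 + 231.1 = 328.2087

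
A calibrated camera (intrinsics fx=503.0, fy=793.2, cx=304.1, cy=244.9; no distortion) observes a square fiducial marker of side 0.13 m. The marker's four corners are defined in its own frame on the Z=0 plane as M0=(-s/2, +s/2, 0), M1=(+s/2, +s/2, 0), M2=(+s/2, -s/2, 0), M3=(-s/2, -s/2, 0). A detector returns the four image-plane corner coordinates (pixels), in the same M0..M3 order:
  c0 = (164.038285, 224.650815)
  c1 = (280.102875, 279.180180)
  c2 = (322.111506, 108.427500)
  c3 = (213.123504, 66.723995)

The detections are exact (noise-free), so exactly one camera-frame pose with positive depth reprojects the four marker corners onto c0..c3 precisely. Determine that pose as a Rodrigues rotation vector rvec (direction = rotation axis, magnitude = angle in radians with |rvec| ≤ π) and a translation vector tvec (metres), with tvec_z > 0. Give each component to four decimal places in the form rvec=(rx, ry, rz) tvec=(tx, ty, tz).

Intrinsics K: fx=503.0, fy=793.2, cx=304.1, cy=244.9
Marker side s = 0.13 m; corners in marker frame (Z=0):
  M0 = (-0.0650, +0.0650, 0)
  M1 = (+0.0650, +0.0650, 0)
  M2 = (+0.0650, -0.0650, 0)
  M3 = (-0.0650, -0.0650, 0)
Detected image corners:
  c0 = (164.038285, 224.650815) px
  c1 = (280.102875, 279.180180) px
  c2 = (322.111506, 108.427500) px
  c3 = (213.123504, 66.723995) px
Planar DLT: solve 8×8 A·h = b for H (H[2,2]=1):
  H  [+764.02548 -510.17474 +244.30606]
  H  [+298.42939 +1152.54414 +165.63395]
  H  [-0.41011 -0.64975 +1.00000]
B = K⁻¹H; ‖b₁‖=1.882259, ‖b₂‖=1.882259; λ = 2/(‖b₁‖+‖b₂‖) = 0.531276, sign → tz>0 ⇒ λ=+0.531276
r₁ = λ·B[:,0] = (+0.93870,+0.26715,-0.21788); r₂ = λ·B[:,1] = (-0.33016,+0.87854,-0.34520)
r₃ = r₁×r₂ = (+0.09919,+0.39597,+0.91289); SVD([r₁ r₂ r₃]) → R = UVᵀ:
  R  [+0.93870 -0.33016 +0.09919]
  R  [+0.26715 +0.87854 +0.39597]
  R  [-0.21788 -0.34520 +0.91289]
t = (-0.06316, -0.05309, +0.53128) m
tr R = 2.730130; θ = arccos((tr R − 1)/2) = 0.525517 rad = 30.110°
axis k = ((R−Rᵀ)₃₂, (R−Rᵀ)₁₃, (R−Rᵀ)₂₁) / (2 sinθ) = (-0.738718, +0.316025, +0.595335)
rvec = θ·k = (-0.388209, +0.166076, +0.312859)

rvec=(-0.3882, 0.1661, 0.3129) tvec=(-0.0632, -0.0531, 0.5313)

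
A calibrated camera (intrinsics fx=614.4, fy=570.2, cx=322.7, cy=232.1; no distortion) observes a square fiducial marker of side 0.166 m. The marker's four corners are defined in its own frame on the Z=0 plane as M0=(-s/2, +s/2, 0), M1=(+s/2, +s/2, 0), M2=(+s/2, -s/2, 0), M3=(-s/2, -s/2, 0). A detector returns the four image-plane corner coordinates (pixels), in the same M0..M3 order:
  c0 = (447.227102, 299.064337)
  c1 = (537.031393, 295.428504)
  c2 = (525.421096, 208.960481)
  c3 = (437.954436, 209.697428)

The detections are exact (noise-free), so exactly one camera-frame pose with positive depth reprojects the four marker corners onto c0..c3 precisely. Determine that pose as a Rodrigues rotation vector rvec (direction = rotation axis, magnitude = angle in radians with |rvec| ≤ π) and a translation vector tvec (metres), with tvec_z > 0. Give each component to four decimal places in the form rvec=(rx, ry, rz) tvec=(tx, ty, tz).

Intrinsics K: fx=614.4, fy=570.2, cx=322.7, cy=232.1
Marker side s = 0.166 m; corners in marker frame (Z=0):
  M0 = (-0.0830, +0.0830, 0)
  M1 = (+0.0830, +0.0830, 0)
  M2 = (+0.0830, -0.0830, 0)
  M3 = (-0.0830, -0.0830, 0)
Detected image corners:
  c0 = (447.227102, 299.064337) px
  c1 = (537.031393, 295.428504) px
  c2 = (525.421096, 208.960481) px
  c3 = (437.954436, 209.697428) px
Planar DLT: solve 8×8 A·h = b for H (H[2,2]=1):
  H  [+628.35706 -25.47856 +487.54377]
  H  [+36.12679 +483.44920 +252.60697]
  H  [+0.19411 -0.18174 +1.00000]
B = K⁻¹H; ‖b₁‖=0.941132, ‖b₂‖=0.941132; λ = 2/(‖b₁‖+‖b₂‖) = 1.062550, sign → tz>0 ⇒ λ=+1.062550
r₁ = λ·B[:,0] = (+0.97836,-0.01663,+0.20625); r₂ = λ·B[:,1] = (+0.05736,+0.97950,-0.19311)
r₃ = r₁×r₂ = (-0.19881,+0.20076,+0.95925); SVD([r₁ r₂ r₃]) → R = UVᵀ:
  R  [+0.97836 +0.05736 -0.19881]
  R  [-0.01663 +0.97950 +0.20076]
  R  [+0.20625 -0.19311 +0.95925]
t = (+0.28508, +0.03821, +1.06255) m
tr R = 2.917109; θ = arccos((tr R − 1)/2) = 0.288911 rad = 16.553°
axis k = ((R−Rᵀ)₃₂, (R−Rᵀ)₁₃, (R−Rᵀ)₂₁) / (2 sinθ) = (-0.691231, -0.710869, -0.129864)
rvec = θ·k = (-0.199704, -0.205378, -0.037519)

rvec=(-0.1997, -0.2054, -0.0375) tvec=(0.2851, 0.0382, 1.0625)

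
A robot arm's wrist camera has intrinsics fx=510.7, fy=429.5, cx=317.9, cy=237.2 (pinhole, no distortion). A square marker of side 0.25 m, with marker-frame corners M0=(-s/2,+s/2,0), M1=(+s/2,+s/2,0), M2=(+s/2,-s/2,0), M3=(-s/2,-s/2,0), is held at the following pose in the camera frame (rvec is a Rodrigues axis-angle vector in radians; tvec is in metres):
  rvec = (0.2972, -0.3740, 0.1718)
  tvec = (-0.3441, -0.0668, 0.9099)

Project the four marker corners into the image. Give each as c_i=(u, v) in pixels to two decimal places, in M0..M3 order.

c0=(40.11, 255.09) c1=(185.34, 265.31) c2=(206.46, 157.98) c3=(52.59, 134.60)

Intrinsics K: fx=510.7, fy=429.5, cx=317.9, cy=237.2
Marker side s = 0.25 m; corners in marker frame (Z=0):
  M0 = (-0.1250, +0.1250, 0)
  M1 = (+0.1250, +0.1250, 0)
  M2 = (+0.1250, -0.1250, 0)
  M3 = (-0.1250, -0.1250, 0)
rvec = (0.2972, -0.3740, 0.1718), |rvec| = θ = 0.50766 rad = 29.087°
Rodrigues: sinθ=0.48613, 1−cosθ=0.12612; R = I + sinθ·[k]× + (1−cosθ)·[k]×²:
    [+0.91711 -0.21891 -0.33316]
    [+0.11012 +0.94233 -0.31604]
    [+0.38313 +0.25316 +0.88833]
t = (-0.3441, -0.0668, 0.9099) m
M0: Pc = R·M0+t = (-0.48610, +0.03723, +0.89365); u = 510.7·(-0.48610)/0.89365 + 317.9 = 40.1052, v = 429.5·(+0.03723)/0.89365 + 237.2 = 255.0914
M1: Pc = R·M1+t = (-0.25683, +0.06476, +0.98944); u = 510.7·(-0.25683)/0.98944 + 317.9 = 185.3390, v = 429.5·(+0.06476)/0.98944 + 237.2 = 265.3101
M2: Pc = R·M2+t = (-0.20210, -0.17083, +0.92615); u = 510.7·(-0.20210)/0.92615 + 317.9 = 206.4582, v = 429.5·(-0.17083)/0.92615 + 237.2 = 157.9794
M3: Pc = R·M3+t = (-0.43137, -0.19836, +0.83036); u = 510.7·(-0.43137)/0.83036 + 317.9 = 52.5910, v = 429.5·(-0.19836)/0.83036 + 237.2 = 134.6014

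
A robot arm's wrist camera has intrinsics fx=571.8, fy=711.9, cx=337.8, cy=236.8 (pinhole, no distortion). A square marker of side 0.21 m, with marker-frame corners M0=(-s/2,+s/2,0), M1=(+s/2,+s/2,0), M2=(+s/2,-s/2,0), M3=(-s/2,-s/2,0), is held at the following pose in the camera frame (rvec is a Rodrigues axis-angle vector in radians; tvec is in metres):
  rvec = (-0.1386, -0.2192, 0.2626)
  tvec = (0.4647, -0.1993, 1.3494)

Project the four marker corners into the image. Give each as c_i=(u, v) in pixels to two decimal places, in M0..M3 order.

c0=(486.20, 167.65) c1=(565.31, 199.78) c2=(580.58, 97.63) c3=(503.96, 63.19)

Intrinsics K: fx=571.8, fy=711.9, cx=337.8, cy=236.8
Marker side s = 0.21 m; corners in marker frame (Z=0):
  M0 = (-0.1050, +0.1050, 0)
  M1 = (+0.1050, +0.1050, 0)
  M2 = (+0.1050, -0.1050, 0)
  M3 = (-0.1050, -0.1050, 0)
rvec = (-0.1386, -0.2192, 0.2626), |rvec| = θ = 0.36908 rad = 21.147°
Rodrigues: sinθ=0.36075, 1−cosθ=0.06734; R = I + sinθ·[k]× + (1−cosθ)·[k]×²:
    [+0.94216 -0.24166 -0.23225]
    [+0.27170 +0.95641 +0.10702]
    [+0.19626 -0.16393 +0.96675]
t = (0.4647, -0.1993, 1.3494) m
M0: Pc = R·M0+t = (+0.34040, -0.12740, +1.31158); u = 571.8·(+0.34040)/1.31158 + 337.8 = 486.2014, v = 711.9·(-0.12740)/1.31158 + 236.8 = 167.6471
M1: Pc = R·M1+t = (+0.53825, -0.07035, +1.35280); u = 571.8·(+0.53825)/1.35280 + 337.8 = 565.3087, v = 711.9·(-0.07035)/1.35280 + 236.8 = 199.7796
M2: Pc = R·M2+t = (+0.58900, -0.27120, +1.38722); u = 571.8·(+0.58900)/1.38722 + 337.8 = 580.5809, v = 711.9·(-0.27120)/1.38722 + 236.8 = 97.6268
M3: Pc = R·M3+t = (+0.39115, -0.32825, +1.34600); u = 571.8·(+0.39115)/1.34600 + 337.8 = 503.9645, v = 711.9·(-0.32825)/1.34600 + 236.8 = 63.1882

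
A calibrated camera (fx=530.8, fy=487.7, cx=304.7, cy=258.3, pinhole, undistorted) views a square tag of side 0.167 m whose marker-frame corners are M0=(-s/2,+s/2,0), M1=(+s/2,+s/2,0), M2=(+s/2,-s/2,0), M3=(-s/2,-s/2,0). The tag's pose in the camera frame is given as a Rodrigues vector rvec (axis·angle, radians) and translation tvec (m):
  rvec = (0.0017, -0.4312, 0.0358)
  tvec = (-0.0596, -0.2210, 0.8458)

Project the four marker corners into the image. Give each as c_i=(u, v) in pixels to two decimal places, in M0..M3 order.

c0=(214.10, 173.80) c1=(312.71, 183.67) c2=(316.22, 91.39) c3=(218.04, 73.59)

Intrinsics K: fx=530.8, fy=487.7, cx=304.7, cy=258.3
Marker side s = 0.167 m; corners in marker frame (Z=0):
  M0 = (-0.0835, +0.0835, 0)
  M1 = (+0.0835, +0.0835, 0)
  M2 = (+0.0835, -0.0835, 0)
  M3 = (-0.0835, -0.0835, 0)
rvec = (0.0017, -0.4312, 0.0358), |rvec| = θ = 0.43269 rad = 24.791°
Rodrigues: sinθ=0.41931, 1−cosθ=0.09216; R = I + sinθ·[k]× + (1−cosθ)·[k]×²:
    [+0.90784 -0.03505 -0.41784]
    [+0.03433 +0.99937 -0.00925]
    [+0.41790 -0.00595 +0.90847]
t = (-0.0596, -0.2210, 0.8458) m
M0: Pc = R·M0+t = (-0.13833, -0.14042, +0.81041); u = 530.8·(-0.13833)/0.81041 + 304.7 = 214.0955, v = 487.7·(-0.14042)/0.81041 + 258.3 = 173.7962
M1: Pc = R·M1+t = (+0.01328, -0.13469, +0.88020); u = 530.8·(+0.01328)/0.88020 + 304.7 = 312.7072, v = 487.7·(-0.13469)/0.88020 + 258.3 = 183.6732
M2: Pc = R·M2+t = (+0.01913, -0.30158, +0.88119); u = 530.8·(+0.01913)/0.88119 + 304.7 = 316.2245, v = 487.7·(-0.30158)/0.88119 + 258.3 = 91.3888
M3: Pc = R·M3+t = (-0.13248, -0.30731, +0.81140); u = 530.8·(-0.13248)/0.81140 + 304.7 = 218.0361, v = 487.7·(-0.30731)/0.81140 + 258.3 = 73.5864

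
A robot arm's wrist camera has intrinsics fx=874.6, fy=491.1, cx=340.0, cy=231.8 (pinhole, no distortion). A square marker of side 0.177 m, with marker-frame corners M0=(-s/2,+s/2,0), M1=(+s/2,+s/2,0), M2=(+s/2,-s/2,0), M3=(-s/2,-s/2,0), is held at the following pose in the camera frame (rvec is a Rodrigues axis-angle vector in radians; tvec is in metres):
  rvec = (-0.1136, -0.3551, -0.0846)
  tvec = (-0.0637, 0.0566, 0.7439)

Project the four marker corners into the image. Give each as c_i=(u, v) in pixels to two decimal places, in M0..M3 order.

Intrinsics K: fx=874.6, fy=491.1, cx=340.0, cy=231.8
Marker side s = 0.177 m; corners in marker frame (Z=0):
  M0 = (-0.0885, +0.0885, 0)
  M1 = (+0.0885, +0.0885, 0)
  M2 = (+0.0885, -0.0885, 0)
  M3 = (-0.0885, -0.0885, 0)
rvec = (-0.1136, -0.3551, -0.0846), |rvec| = θ = 0.38231 rad = 21.905°
Rodrigues: sinθ=0.37306, 1−cosθ=0.07219; R = I + sinθ·[k]× + (1−cosθ)·[k]×²:
    [+0.93418 +0.10248 -0.34177]
    [-0.06263 +0.99009 +0.12569]
    [+0.35126 -0.09601 +0.93134]
t = (-0.0637, 0.0566, 0.7439) m
M0: Pc = R·M0+t = (-0.13731, +0.14977, +0.70432); u = 874.6·(-0.13731)/0.70432 + 340.0 = 169.4978, v = 491.1·(+0.14977)/0.70432 + 231.8 = 336.2274
M1: Pc = R·M1+t = (+0.02804, +0.13868, +0.76649); u = 874.6·(+0.02804)/0.76649 + 340.0 = 372.0000, v = 491.1·(+0.13868)/0.76649 + 231.8 = 320.6544
M2: Pc = R·M2+t = (+0.00991, -0.03657, +0.78348); u = 874.6·(+0.00991)/0.78348 + 340.0 = 351.0576, v = 491.1·(-0.03657)/0.78348 + 231.8 = 208.8801
M3: Pc = R·M3+t = (-0.15544, -0.02548, +0.72131); u = 874.6·(-0.15544)/0.72131 + 340.0 = 151.5213, v = 491.1·(-0.02548)/0.72131 + 231.8 = 214.4519

c0=(169.50, 336.23) c1=(372.00, 320.65) c2=(351.06, 208.88) c3=(151.52, 214.45)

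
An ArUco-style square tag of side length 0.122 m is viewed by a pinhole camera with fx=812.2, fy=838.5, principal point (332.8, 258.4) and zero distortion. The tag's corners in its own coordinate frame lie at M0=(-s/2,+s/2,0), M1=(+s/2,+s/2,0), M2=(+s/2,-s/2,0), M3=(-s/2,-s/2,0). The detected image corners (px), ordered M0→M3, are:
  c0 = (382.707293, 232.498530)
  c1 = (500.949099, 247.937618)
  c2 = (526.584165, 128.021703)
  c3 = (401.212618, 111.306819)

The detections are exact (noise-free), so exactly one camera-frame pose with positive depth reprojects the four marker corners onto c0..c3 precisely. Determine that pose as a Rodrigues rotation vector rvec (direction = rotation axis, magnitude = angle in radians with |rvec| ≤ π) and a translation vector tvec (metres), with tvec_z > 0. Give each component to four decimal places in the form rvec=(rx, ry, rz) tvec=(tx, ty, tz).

Intrinsics K: fx=812.2, fy=838.5, cx=332.8, cy=258.4
Marker side s = 0.122 m; corners in marker frame (Z=0):
  M0 = (-0.0610, +0.0610, 0)
  M1 = (+0.0610, +0.0610, 0)
  M2 = (+0.0610, -0.0610, 0)
  M3 = (-0.0610, -0.0610, 0)
Detected image corners:
  c0 = (382.707293, 232.498530) px
  c1 = (500.949099, 247.937618) px
  c2 = (526.584165, 128.021703) px
  c3 = (401.212618, 111.306819) px
Planar DLT: solve 8×8 A·h = b for H (H[2,2]=1):
  H  [+1007.61742 +38.15581 +452.62019]
  H  [+135.62326 +1075.19581 +181.73097]
  H  [+0.02222 +0.48381 +1.00000]
B = K⁻¹H; ‖b₁‖=1.241398, ‖b₂‖=1.241398; λ = 2/(‖b₁‖+‖b₂‖) = 0.805543, sign → tz>0 ⇒ λ=+0.805543
r₁ = λ·B[:,0] = (+0.99202,+0.12478,+0.01790); r₂ = λ·B[:,1] = (-0.12185,+0.91283,+0.38973)
r₃ = r₁×r₂ = (+0.03229,-0.38880,+0.92076); SVD([r₁ r₂ r₃]) → R = UVᵀ:
  R  [+0.99202 -0.12185 +0.03229]
  R  [+0.12478 +0.91283 -0.38880]
  R  [+0.01790 +0.38973 +0.92076]
t = (+0.11884, -0.07366, +0.80554) m
tr R = 2.825613; θ = arccos((tr R − 1)/2) = 0.420692 rad = 24.104°
axis k = ((R−Rᵀ)₃₂, (R−Rᵀ)₁₃, (R−Rᵀ)₂₁) / (2 sinθ) = (+0.953163, +0.017611, +0.301945)
rvec = θ·k = (+0.400988, +0.007409, +0.127026)

rvec=(0.4010, 0.0074, 0.1270) tvec=(0.1188, -0.0737, 0.8055)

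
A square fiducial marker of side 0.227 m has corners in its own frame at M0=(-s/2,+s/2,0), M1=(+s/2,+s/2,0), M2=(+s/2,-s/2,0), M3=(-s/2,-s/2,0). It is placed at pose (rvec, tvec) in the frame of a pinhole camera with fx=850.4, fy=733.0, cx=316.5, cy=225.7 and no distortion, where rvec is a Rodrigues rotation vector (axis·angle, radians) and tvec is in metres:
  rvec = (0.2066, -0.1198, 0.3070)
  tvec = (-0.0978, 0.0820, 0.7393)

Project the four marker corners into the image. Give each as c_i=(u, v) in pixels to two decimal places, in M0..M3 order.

Intrinsics K: fx=850.4, fy=733.0, cx=316.5, cy=225.7
Marker side s = 0.227 m; corners in marker frame (Z=0):
  M0 = (-0.1135, +0.1135, 0)
  M1 = (+0.1135, +0.1135, 0)
  M2 = (+0.1135, -0.1135, 0)
  M3 = (-0.1135, -0.1135, 0)
rvec = (0.2066, -0.1198, 0.3070), |rvec| = θ = 0.38895 rad = 22.285°
Rodrigues: sinθ=0.37922, 1−cosθ=0.07469; R = I + sinθ·[k]× + (1−cosθ)·[k]×²:
    [+0.94638 -0.31154 -0.08549]
    [+0.28710 +0.93239 -0.21959]
    [+0.14812 +0.18327 +0.97184]
t = (-0.0978, 0.0820, 0.7393) m
M0: Pc = R·M0+t = (-0.24057, +0.15524, +0.74329); u = 850.4·(-0.24057)/0.74329 + 316.5 = 41.2590, v = 733.0·(+0.15524)/0.74329 + 225.7 = 378.7919
M1: Pc = R·M1+t = (-0.02575, +0.22041, +0.77691); u = 850.4·(-0.02575)/0.77691 + 316.5 = 288.3194, v = 733.0·(+0.22041)/0.77691 + 225.7 = 433.6540
M2: Pc = R·M2+t = (+0.04497, +0.00876, +0.73531); u = 850.4·(+0.04497)/0.73531 + 316.5 = 368.5130, v = 733.0·(+0.00876)/0.73531 + 225.7 = 234.4315
M3: Pc = R·M3+t = (-0.16985, -0.05641, +0.70169); u = 850.4·(-0.16985)/0.70169 + 316.5 = 110.6471, v = 733.0·(-0.05641)/0.70169 + 225.7 = 166.7705

c0=(41.26, 378.79) c1=(288.32, 433.65) c2=(368.51, 234.43) c3=(110.65, 166.77)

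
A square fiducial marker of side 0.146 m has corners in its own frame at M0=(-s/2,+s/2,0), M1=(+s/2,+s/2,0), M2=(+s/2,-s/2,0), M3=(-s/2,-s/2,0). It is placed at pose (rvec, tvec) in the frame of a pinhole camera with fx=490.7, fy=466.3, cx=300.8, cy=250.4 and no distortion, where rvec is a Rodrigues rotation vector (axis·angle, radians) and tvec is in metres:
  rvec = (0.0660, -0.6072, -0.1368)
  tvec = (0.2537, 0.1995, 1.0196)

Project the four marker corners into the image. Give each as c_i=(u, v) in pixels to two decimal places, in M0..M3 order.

Intrinsics K: fx=490.7, fy=466.3, cx=300.8, cy=250.4
Marker side s = 0.146 m; corners in marker frame (Z=0):
  M0 = (-0.0730, +0.0730, 0)
  M1 = (+0.0730, +0.0730, 0)
  M2 = (+0.0730, -0.0730, 0)
  M3 = (-0.0730, -0.0730, 0)
rvec = (0.0660, -0.6072, -0.1368), |rvec| = θ = 0.62591 rad = 35.862°
Rodrigues: sinθ=0.58583, 1−cosθ=0.18957; R = I + sinθ·[k]× + (1−cosθ)·[k]×²:
    [+0.81254 +0.10865 -0.57269]
    [-0.14743 +0.98884 -0.02158]
    [+0.56395 +0.10197 +0.81949]
t = (0.2537, 0.1995, 1.0196) m
M0: Pc = R·M0+t = (+0.20232, +0.28245, +0.98588); u = 490.7·(+0.20232)/0.98588 + 300.8 = 401.4989, v = 466.3·(+0.28245)/0.98588 + 250.4 = 383.9923
M1: Pc = R·M1+t = (+0.32095, +0.26092, +1.06821); u = 490.7·(+0.32095)/1.06821 + 300.8 = 448.2319, v = 466.3·(+0.26092)/1.06821 + 250.4 = 364.2988
M2: Pc = R·M2+t = (+0.30508, +0.11655, +1.05332); u = 490.7·(+0.30508)/1.05332 + 300.8 = 442.9258, v = 466.3·(+0.11655)/1.05332 + 250.4 = 301.9969
M3: Pc = R·M3+t = (+0.18645, +0.13808, +0.97099); u = 490.7·(+0.18645)/0.97099 + 300.8 = 395.0264, v = 466.3·(+0.13808)/0.97099 + 250.4 = 316.7093

c0=(401.50, 383.99) c1=(448.23, 364.30) c2=(442.93, 302.00) c3=(395.03, 316.71)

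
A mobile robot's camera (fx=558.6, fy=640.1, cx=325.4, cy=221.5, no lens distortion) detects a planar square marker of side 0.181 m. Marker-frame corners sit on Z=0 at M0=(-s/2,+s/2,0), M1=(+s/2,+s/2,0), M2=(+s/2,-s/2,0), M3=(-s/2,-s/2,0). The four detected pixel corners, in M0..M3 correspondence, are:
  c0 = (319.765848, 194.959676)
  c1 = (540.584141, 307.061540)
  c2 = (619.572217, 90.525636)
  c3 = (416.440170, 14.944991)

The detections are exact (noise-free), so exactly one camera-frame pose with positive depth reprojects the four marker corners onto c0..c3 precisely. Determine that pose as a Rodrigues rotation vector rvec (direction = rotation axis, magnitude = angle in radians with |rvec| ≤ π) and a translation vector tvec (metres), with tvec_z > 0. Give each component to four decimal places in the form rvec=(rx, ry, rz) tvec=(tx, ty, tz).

Intrinsics K: fx=558.6, fy=640.1, cx=325.4, cy=221.5
Marker side s = 0.181 m; corners in marker frame (Z=0):
  M0 = (-0.0905, +0.0905, 0)
  M1 = (+0.0905, +0.0905, 0)
  M2 = (+0.0905, -0.0905, 0)
  M3 = (-0.0905, -0.0905, 0)
Detected image corners:
  c0 = (319.765848, 194.959676) px
  c1 = (540.584141, 307.061540) px
  c2 = (619.572217, 90.525636) px
  c3 = (416.440170, 14.944991) px
Planar DLT: solve 8×8 A·h = b for H (H[2,2]=1):
  H  [+850.98809 -838.05115 +470.61213]
  H  [+410.21048 +977.27094 +142.41414]
  H  [-0.66840 -0.73792 +1.00000]
B = K⁻¹H; ‖b₁‖=2.205941, ‖b₂‖=2.205941; λ = 2/(‖b₁‖+‖b₂‖) = 0.453321, sign → tz>0 ⇒ λ=+0.453321
r₁ = λ·B[:,0] = (+0.86711,+0.39536,-0.30300); r₂ = λ·B[:,1] = (-0.48524,+0.80786,-0.33451)
r₃ = r₁×r₂ = (+0.11253,+0.43709,+0.89235); SVD([r₁ r₂ r₃]) → R = UVᵀ:
  R  [+0.86711 -0.48524 +0.11253]
  R  [+0.39536 +0.80786 +0.43709]
  R  [-0.30300 -0.33451 +0.89235]
t = (+0.11784, -0.05601, +0.45332) m
tr R = 2.567323; θ = arccos((tr R − 1)/2) = 0.670258 rad = 38.403°
axis k = ((R−Rᵀ)₃₂, (R−Rᵀ)₁₃, (R−Rᵀ)₂₁) / (2 sinθ) = (-0.621071, +0.334463, +0.708806)
rvec = θ·k = (-0.416277, +0.224176, +0.475083)

rvec=(-0.4163, 0.2242, 0.4751) tvec=(0.1178, -0.0560, 0.4533)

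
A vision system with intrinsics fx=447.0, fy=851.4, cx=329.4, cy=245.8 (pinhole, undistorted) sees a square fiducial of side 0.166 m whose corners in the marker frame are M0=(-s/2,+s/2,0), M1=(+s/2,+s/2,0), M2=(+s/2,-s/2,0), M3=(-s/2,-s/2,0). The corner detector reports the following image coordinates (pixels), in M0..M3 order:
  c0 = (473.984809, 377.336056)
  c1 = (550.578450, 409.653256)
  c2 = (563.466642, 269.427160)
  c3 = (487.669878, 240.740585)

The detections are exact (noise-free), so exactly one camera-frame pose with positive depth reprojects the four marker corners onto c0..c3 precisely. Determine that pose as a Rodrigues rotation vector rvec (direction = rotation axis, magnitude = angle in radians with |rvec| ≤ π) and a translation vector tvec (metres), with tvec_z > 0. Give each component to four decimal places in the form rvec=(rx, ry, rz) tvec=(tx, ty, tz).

Intrinsics K: fx=447.0, fy=851.4, cx=329.4, cy=245.8
Marker side s = 0.166 m; corners in marker frame (Z=0):
  M0 = (-0.0830, +0.0830, 0)
  M1 = (+0.0830, +0.0830, 0)
  M2 = (+0.0830, -0.0830, 0)
  M3 = (-0.0830, -0.0830, 0)
Detected image corners:
  c0 = (473.984809, 377.336056) px
  c1 = (550.578450, 409.653256) px
  c2 = (563.466642, 269.427160) px
  c3 = (487.669878, 240.740585) px
Planar DLT: solve 8×8 A·h = b for H (H[2,2]=1):
  H  [+386.96351 -125.32068 +518.53413]
  H  [+138.65607 +805.39413 +323.61266]
  H  [-0.13880 -0.08721 +1.00000]
B = K⁻¹H; ‖b₁‖=0.998708, ‖b₂‖=0.998708; λ = 2/(‖b₁‖+‖b₂‖) = 1.001294, sign → tz>0 ⇒ λ=+1.001294
r₁ = λ·B[:,0] = (+0.96923,+0.20319,-0.13898); r₂ = λ·B[:,1] = (-0.21638,+0.97240,-0.08732)
r₃ = r₁×r₂ = (+0.11740,+0.11470,+0.98644); SVD([r₁ r₂ r₃]) → R = UVᵀ:
  R  [+0.96923 -0.21638 +0.11740]
  R  [+0.20319 +0.97240 +0.11470]
  R  [-0.13898 -0.08732 +0.98644]
t = (+0.42367, +0.09151, +1.00129) m
tr R = 2.928061; θ = arccos((tr R − 1)/2) = 0.269024 rad = 15.414°
axis k = ((R−Rᵀ)₃₂, (R−Rᵀ)₁₃, (R−Rᵀ)₂₁) / (2 sinθ) = (-0.380038, +0.482295, +0.789280)
rvec = θ·k = (-0.102239, +0.129749, +0.212335)

rvec=(-0.1022, 0.1297, 0.2123) tvec=(0.4237, 0.0915, 1.0013)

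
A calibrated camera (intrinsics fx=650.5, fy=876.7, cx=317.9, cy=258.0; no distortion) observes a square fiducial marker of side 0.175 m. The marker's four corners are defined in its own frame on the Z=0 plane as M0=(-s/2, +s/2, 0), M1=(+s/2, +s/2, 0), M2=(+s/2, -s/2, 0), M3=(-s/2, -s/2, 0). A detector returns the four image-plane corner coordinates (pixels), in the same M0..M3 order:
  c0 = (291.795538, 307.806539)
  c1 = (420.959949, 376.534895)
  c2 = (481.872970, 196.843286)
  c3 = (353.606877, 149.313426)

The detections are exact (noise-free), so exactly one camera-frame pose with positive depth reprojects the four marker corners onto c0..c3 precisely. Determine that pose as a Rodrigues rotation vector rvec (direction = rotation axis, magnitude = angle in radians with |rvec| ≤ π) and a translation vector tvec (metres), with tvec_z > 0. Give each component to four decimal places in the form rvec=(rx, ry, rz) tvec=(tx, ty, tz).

Intrinsics K: fx=650.5, fy=876.7, cx=317.9, cy=258.0
Marker side s = 0.175 m; corners in marker frame (Z=0):
  M0 = (-0.0875, +0.0875, 0)
  M1 = (+0.0875, +0.0875, 0)
  M2 = (+0.0875, -0.0875, 0)
  M3 = (-0.0875, -0.0875, 0)
Detected image corners:
  c0 = (291.795538, 307.806539) px
  c1 = (420.959949, 376.534895) px
  c2 = (481.872970, 196.843286) px
  c3 = (353.606877, 149.313426) px
Planar DLT: solve 8×8 A·h = b for H (H[2,2]=1):
  H  [+501.76414 -477.61363 +384.53880]
  H  [+174.89470 +878.62041 +253.66495]
  H  [-0.60373 -0.32769 +1.00000]
B = K⁻¹H; ‖b₁‖=1.282159, ‖b₂‖=1.282159; λ = 2/(‖b₁‖+‖b₂‖) = 0.779934, sign → tz>0 ⇒ λ=+0.779934
r₁ = λ·B[:,0] = (+0.83172,+0.29416,-0.47087); r₂ = λ·B[:,1] = (-0.44775,+0.85686,-0.25558)
r₃ = r₁×r₂ = (+0.32828,+0.42340,+0.84437); SVD([r₁ r₂ r₃]) → R = UVᵀ:
  R  [+0.83172 -0.44775 +0.32828]
  R  [+0.29416 +0.85686 +0.42340]
  R  [-0.47087 -0.25558 +0.84437]
t = (+0.07990, -0.00386, +0.77993) m
tr R = 2.532944; θ = arccos((tr R − 1)/2) = 0.697466 rad = 39.962°
axis k = ((R−Rᵀ)₃₂, (R−Rᵀ)₁₃, (R−Rᵀ)₂₁) / (2 sinθ) = (-0.528572, +0.622124, +0.577559)
rvec = θ·k = (-0.368661, +0.433910, +0.402827)

rvec=(-0.3687, 0.4339, 0.4028) tvec=(0.0799, -0.0039, 0.7799)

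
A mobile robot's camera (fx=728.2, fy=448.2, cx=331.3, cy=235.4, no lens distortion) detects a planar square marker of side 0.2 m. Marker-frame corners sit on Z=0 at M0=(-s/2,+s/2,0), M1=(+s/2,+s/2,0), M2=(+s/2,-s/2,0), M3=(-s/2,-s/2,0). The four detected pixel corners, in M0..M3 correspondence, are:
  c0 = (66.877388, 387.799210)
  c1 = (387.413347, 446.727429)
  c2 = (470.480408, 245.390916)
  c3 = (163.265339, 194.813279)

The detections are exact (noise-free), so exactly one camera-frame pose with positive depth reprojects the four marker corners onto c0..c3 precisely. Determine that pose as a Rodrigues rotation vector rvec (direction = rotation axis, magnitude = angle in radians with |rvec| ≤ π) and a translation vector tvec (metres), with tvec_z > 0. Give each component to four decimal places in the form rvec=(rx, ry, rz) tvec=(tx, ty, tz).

rvec=(-0.1205, 0.0478, 0.2663) tvec=(-0.0369, 0.0798, 0.4450)

Intrinsics K: fx=728.2, fy=448.2, cx=331.3, cy=235.4
Marker side s = 0.2 m; corners in marker frame (Z=0):
  M0 = (-0.1000, +0.1000, 0)
  M1 = (+0.1000, +0.1000, 0)
  M2 = (+0.1000, -0.1000, 0)
  M3 = (-0.1000, -0.1000, 0)
Detected image corners:
  c0 = (66.877388, 387.799210) px
  c1 = (387.413347, 446.727429) px
  c2 = (470.480408, 245.390916) px
  c3 = (163.265339, 194.813279) px
Planar DLT: solve 8×8 A·h = b for H (H[2,2]=1):
  H  [+1530.01967 -517.84016 +270.92050]
  H  [+228.11174 +904.98598 +315.80413]
  H  [-0.14160 -0.25268 +1.00000]
B = K⁻¹H; ‖b₁‖=2.247174, ‖b₂‖=2.247174; λ = 2/(‖b₁‖+‖b₂‖) = 0.445003, sign → tz>0 ⇒ λ=+0.445003
r₁ = λ·B[:,0] = (+0.96366,+0.25958,-0.06301); r₂ = λ·B[:,1] = (-0.26530,+0.95759,-0.11244)
r₃ = r₁×r₂ = (+0.03115,+0.12507,+0.99166); SVD([r₁ r₂ r₃]) → R = UVᵀ:
  R  [+0.96366 -0.26530 +0.03115]
  R  [+0.25958 +0.95759 +0.12507]
  R  [-0.06301 -0.11244 +0.99166]
t = (-0.03690, +0.07983, +0.44500) m
tr R = 2.912910; θ = arccos((tr R − 1)/2) = 0.296192 rad = 16.971°
axis k = ((R−Rᵀ)₃₂, (R−Rᵀ)₁₃, (R−Rᵀ)₂₁) / (2 sinθ) = (-0.406875, +0.161307, +0.899129)
rvec = θ·k = (-0.120513, +0.047778, +0.266315)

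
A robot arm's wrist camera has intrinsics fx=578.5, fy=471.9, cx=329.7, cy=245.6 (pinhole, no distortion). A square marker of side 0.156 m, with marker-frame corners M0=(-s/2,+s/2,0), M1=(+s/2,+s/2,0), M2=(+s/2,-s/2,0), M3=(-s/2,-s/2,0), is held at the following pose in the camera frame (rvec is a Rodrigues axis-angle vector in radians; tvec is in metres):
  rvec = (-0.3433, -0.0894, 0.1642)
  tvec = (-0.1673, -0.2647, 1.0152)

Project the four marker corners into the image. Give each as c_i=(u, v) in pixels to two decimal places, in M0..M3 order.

c0=(179.62, 146.83) c1=(270.32, 160.73) c2=(285.84, 99.74) c3=(199.94, 86.01)

Intrinsics K: fx=578.5, fy=471.9, cx=329.7, cy=245.6
Marker side s = 0.156 m; corners in marker frame (Z=0):
  M0 = (-0.0780, +0.0780, 0)
  M1 = (+0.0780, +0.0780, 0)
  M2 = (+0.0780, -0.0780, 0)
  M3 = (-0.0780, -0.0780, 0)
rvec = (-0.3433, -0.0894, 0.1642), |rvec| = θ = 0.39091 rad = 22.397°
Rodrigues: sinθ=0.38103, 1−cosθ=0.07544; R = I + sinθ·[k]× + (1−cosθ)·[k]×²:
    [+0.98274 -0.14490 -0.11497]
    [+0.17520 +0.92851 +0.32738]
    [+0.05931 -0.34187 +0.93787]
t = (-0.1673, -0.2647, 1.0152) m
M0: Pc = R·M0+t = (-0.25526, -0.20594, +0.98391); u = 578.5·(-0.25526)/0.98391 + 329.7 = 179.6192, v = 471.9·(-0.20594)/0.98391 + 245.6 = 146.8265
M1: Pc = R·M1+t = (-0.10195, -0.17861, +0.99316); u = 578.5·(-0.10195)/0.99316 + 329.7 = 270.3169, v = 471.9·(-0.17861)/0.99316 + 245.6 = 160.7332
M2: Pc = R·M2+t = (-0.07934, -0.32346, +1.04649); u = 578.5·(-0.07934)/1.04649 + 329.7 = 285.8388, v = 471.9·(-0.32346)/1.04649 + 245.6 = 99.7414
M3: Pc = R·M3+t = (-0.23265, -0.35079, +1.03724); u = 578.5·(-0.23265)/1.03724 + 329.7 = 199.9429, v = 471.9·(-0.35079)/1.03724 + 245.6 = 86.0057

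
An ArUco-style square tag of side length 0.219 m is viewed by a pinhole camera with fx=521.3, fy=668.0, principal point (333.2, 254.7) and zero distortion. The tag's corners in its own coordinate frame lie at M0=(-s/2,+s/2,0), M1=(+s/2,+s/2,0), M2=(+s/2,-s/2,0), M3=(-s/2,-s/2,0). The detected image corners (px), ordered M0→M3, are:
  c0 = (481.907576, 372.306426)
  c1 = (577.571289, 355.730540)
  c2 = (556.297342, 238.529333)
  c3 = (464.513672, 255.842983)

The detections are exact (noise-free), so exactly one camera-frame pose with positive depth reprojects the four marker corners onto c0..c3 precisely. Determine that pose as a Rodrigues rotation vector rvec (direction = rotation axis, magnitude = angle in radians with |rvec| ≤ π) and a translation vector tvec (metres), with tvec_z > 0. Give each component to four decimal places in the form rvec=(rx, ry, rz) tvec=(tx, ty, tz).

Intrinsics K: fx=521.3, fy=668.0, cx=333.2, cy=254.7
Marker side s = 0.219 m; corners in marker frame (Z=0):
  M0 = (-0.1095, +0.1095, 0)
  M1 = (+0.1095, +0.1095, 0)
  M2 = (+0.1095, -0.1095, 0)
  M3 = (-0.1095, -0.1095, 0)
Detected image corners:
  c0 = (481.907576, 372.306426) px
  c1 = (577.571289, 355.730540) px
  c2 = (556.297342, 238.529333) px
  c3 = (464.513672, 255.842983) px
Planar DLT: solve 8×8 A·h = b for H (H[2,2]=1):
  H  [+399.38482 -4.22277 +519.60404]
  H  [-94.09725 +479.14436 +304.51588]
  H  [-0.05462 -0.17777 +1.00000]
B = K⁻¹H; ‖b₁‖=0.811826, ‖b₂‖=0.811826; λ = 2/(‖b₁‖+‖b₂‖) = 1.231792, sign → tz>0 ⇒ λ=+1.231792
r₁ = λ·B[:,0] = (+0.98672,-0.14786,-0.06728); r₂ = λ·B[:,1] = (+0.12998,+0.96703,-0.21897)
r₃ = r₁×r₂ = (+0.09744,+0.20732,+0.97341); SVD([r₁ r₂ r₃]) → R = UVᵀ:
  R  [+0.98672 +0.12998 +0.09744]
  R  [-0.14786 +0.96703 +0.20732]
  R  [-0.06728 -0.21897 +0.97341]
t = (+0.44046, +0.09186, +1.23179) m
tr R = 2.927159; θ = arccos((tr R − 1)/2) = 0.270716 rad = 15.511°
axis k = ((R−Rᵀ)₃₂, (R−Rᵀ)₁₃, (R−Rᵀ)₂₁) / (2 sinθ) = (-0.797046, +0.307967, -0.519493)
rvec = θ·k = (-0.215773, +0.083372, -0.140635)

rvec=(-0.2158, 0.0834, -0.1406) tvec=(0.4405, 0.0919, 1.2318)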